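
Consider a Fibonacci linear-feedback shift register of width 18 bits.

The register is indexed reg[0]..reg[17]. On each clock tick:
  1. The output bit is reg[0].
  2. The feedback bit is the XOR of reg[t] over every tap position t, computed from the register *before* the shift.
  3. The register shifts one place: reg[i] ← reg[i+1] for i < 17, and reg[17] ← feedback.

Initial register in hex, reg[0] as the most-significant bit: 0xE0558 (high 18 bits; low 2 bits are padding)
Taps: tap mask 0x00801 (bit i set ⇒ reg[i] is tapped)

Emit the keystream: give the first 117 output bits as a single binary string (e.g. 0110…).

tick  register→output (feedback)
  0  111000000101010110→1 (0)
  1  110000001010101100→1 (1)
  2  100000010101011001→1 (0)
  3  000000101010110010→0 (0)
  4  000001010101100100→0 (1)
  5  000010101011001001→0 (1)
  6  000101010110010011→0 (0)
  7  001010101100100110→0 (0)
  8  010101011001001100→0 (1)
  9  101010110010011001→1 (1)
 10  010101100100110011→0 (0)
 11  101011001001100110→1 (0)
 12  010110010011001100→0 (1)
 13  101100100110011001→1 (1)
 14  011001001100110011→0 (0)
 15  110010011001100110→1 (0)
 16  100100110011001100→1 (0)
 17  001001100110011000→0 (0)
 18  010011001100110000→0 (0)
 19  100110011001100000→1 (0)
 20  001100110011000000→0 (1)
 21  011001100110000001→0 (0)
 22  110011001100000010→1 (1)
 23  100110011000000101→1 (1)
 24  001100110000001011→0 (0)
 25  011001100000010110→0 (0)
 26  110011000000101100→1 (1)
 27  100110000001011001→1 (0)
 28  001100000010110010→0 (0)
 29  011000000101100100→0 (1)
 30  110000001011001001→1 (0)
 31  100000010110010010→1 (1)
 32  000000101100100101→0 (0)
 33  000001011001001010→0 (1)
 34  000010110010010101→0 (0)
 35  000101100100101010→0 (0)
 36  001011001001010100→0 (1)
 37  010110010010101001→0 (0)
 38  101100100101010010→1 (0)
 39  011001001010100100→0 (0)
 40  110010010101001000→1 (0)
 41  100100101010010000→1 (1)
 42  001001010100100001→0 (0)
 43  010010101001000010→0 (1)
 44  100101010010000101→1 (1)
 45  001010100100001011→0 (0)
 46  010101001000010110→0 (0)
 47  101010010000101100→1 (1)
 48  010100100001011001→0 (1)
 49  101001000010110011→1 (1)
 50  010010000101100111→0 (1)
 51  100100001011001111→1 (0)
 52  001000010110011110→0 (0)
 53  010000101100111100→0 (0)
 54  100001011001111000→1 (0)
 55  000010110011110000→0 (1)
 56  000101100111100001→0 (1)
 57  001011001111000011→0 (1)
 58  010110011110000111→0 (0)
 59  101100111100001110→1 (1)
 60  011001111000011101→0 (0)
 61  110011110000111010→1 (1)
 62  100111100001110101→1 (0)
 63  001111000011101010→0 (1)
 64  011110000111010101→0 (1)
 65  111100001110101011→1 (1)
 66  111000011101010111→1 (0)
 67  110000111010101110→1 (1)
 68  100001110101011101→1 (0)
 69  000011101010111010→0 (0)
 70  000111010101110100→0 (1)
 71  001110101011101001→0 (1)
 72  011101010111010011→0 (1)
 73  111010101110100111→1 (1)
 74  110101011101001111→1 (0)
 75  101010111010011110→1 (1)
 76  010101110100111101→0 (0)
 77  101011101001111010→1 (0)
 78  010111010011110100→0 (1)
 79  101110100111101001→1 (0)
 80  011101001111010010→0 (1)
 81  111010011110100101→1 (1)
 82  110100111101001011→1 (0)
 83  101001111010010110→1 (1)
 84  010011110100101101→0 (0)
 85  100111101001011010→1 (0)
 86  001111010010110100→0 (0)
 87  011110100101101000→0 (1)
 88  111101001011010001→1 (0)
 89  111010010110100010→1 (1)
 90  110100101101000101→1 (0)
 91  101001011010001010→1 (1)
 92  010010110100010101→0 (0)
 93  100101101000101010→1 (1)
 94  001011010001010101→0 (1)
 95  010110100010101011→0 (0)
 96  101101000101010110→1 (0)
 97  011010001010101100→0 (0)
 98  110100010101011000→1 (0)
 99  101000101010110000→1 (1)
100  010001010101100001→0 (1)
101  100010101011000011→1 (0)
102  000101010110000110→0 (0)
103  001010101100001100→0 (0)
104  010101011000011000→0 (0)
105  101010110000110000→1 (1)
106  010101100001100001→0 (1)
107  101011000011000011→1 (0)
108  010110000110000110→0 (0)
109  101100001100001100→1 (1)
110  011000011000011001→0 (0)
111  110000110000110010→1 (1)
112  100001100001100101→1 (0)
113  000011000011001010→0 (1)
114  000110000110010101→0 (0)
115  001100001100101010→0 (0)
116  011000011001010100→0 (1)

111000000101010110010011001100110000001011001001010100100001011001111000011101010111010011110100101101000101010110000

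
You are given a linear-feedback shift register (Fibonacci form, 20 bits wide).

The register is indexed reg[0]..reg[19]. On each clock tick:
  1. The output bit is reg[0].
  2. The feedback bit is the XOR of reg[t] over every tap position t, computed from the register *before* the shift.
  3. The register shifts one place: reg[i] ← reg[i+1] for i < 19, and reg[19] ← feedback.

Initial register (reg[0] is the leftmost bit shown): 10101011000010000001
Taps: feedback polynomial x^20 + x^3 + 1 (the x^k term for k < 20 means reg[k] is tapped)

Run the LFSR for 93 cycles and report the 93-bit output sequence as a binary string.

101010110000100000011111001101001000111001101001000011111101001000010111000101000010101011111

step | reg (before) | out | fb
   0 | 10101011000010000001 | 1 | 1
   1 | 01010110000100000011 | 0 | 1
   2 | 10101100001000000111 | 1 | 1
   3 | 01011000010000001111 | 0 | 1
   4 | 10110000100000011111 | 1 | 0
   5 | 01100001000000111110 | 0 | 0
   6 | 11000010000001111100 | 1 | 1
   7 | 10000100000011111001 | 1 | 1
   8 | 00001000000111110011 | 0 | 0
   9 | 00010000001111100110 | 0 | 1
  10 | 00100000011111001101 | 0 | 0
  11 | 01000000111110011010 | 0 | 0
  12 | 10000001111100110100 | 1 | 1
  13 | 00000011111001101001 | 0 | 0
  14 | 00000111110011010010 | 0 | 0
  15 | 00001111100110100100 | 0 | 0
  16 | 00011111001101001000 | 0 | 1
  17 | 00111110011010010001 | 0 | 1
  18 | 01111100110100100011 | 0 | 1
  19 | 11111001101001000111 | 1 | 0
  20 | 11110011010010001110 | 1 | 0
  21 | 11100110100100011100 | 1 | 1
  22 | 11001101001000111001 | 1 | 1
  23 | 10011010010001110011 | 1 | 0
  24 | 00110100100011100110 | 0 | 1
  25 | 01101001000111001101 | 0 | 0
  26 | 11010010001110011010 | 1 | 0
  27 | 10100100011100110100 | 1 | 1
  28 | 01001000111001101001 | 0 | 0
  29 | 10010001110011010010 | 1 | 0
  30 | 00100011100110100100 | 0 | 0
  31 | 01000111001101001000 | 0 | 0
  32 | 10001110011010010000 | 1 | 1
  33 | 00011100110100100001 | 0 | 1
  34 | 00111001101001000011 | 0 | 1
  35 | 01110011010010000111 | 0 | 1
  36 | 11100110100100001111 | 1 | 1
  37 | 11001101001000011111 | 1 | 1
  38 | 10011010010000111111 | 1 | 0
  39 | 00110100100001111110 | 0 | 1
  40 | 01101001000011111101 | 0 | 0
  41 | 11010010000111111010 | 1 | 0
  42 | 10100100001111110100 | 1 | 1
  43 | 01001000011111101001 | 0 | 0
  44 | 10010000111111010010 | 1 | 0
  45 | 00100001111110100100 | 0 | 0
  46 | 01000011111101001000 | 0 | 0
  47 | 10000111111010010000 | 1 | 1
  48 | 00001111110100100001 | 0 | 0
  49 | 00011111101001000010 | 0 | 1
  50 | 00111111010010000101 | 0 | 1
  51 | 01111110100100001011 | 0 | 1
  52 | 11111101001000010111 | 1 | 0
  53 | 11111010010000101110 | 1 | 0
  54 | 11110100100001011100 | 1 | 0
  55 | 11101001000010111000 | 1 | 1
  56 | 11010010000101110001 | 1 | 0
  57 | 10100100001011100010 | 1 | 1
  58 | 01001000010111000101 | 0 | 0
  59 | 10010000101110001010 | 1 | 0
  60 | 00100001011100010100 | 0 | 0
  61 | 01000010111000101000 | 0 | 0
  62 | 10000101110001010000 | 1 | 1
  63 | 00001011100010100001 | 0 | 0
  64 | 00010111000101000010 | 0 | 1
  65 | 00101110001010000101 | 0 | 0
  66 | 01011100010100001010 | 0 | 1
  67 | 10111000101000010101 | 1 | 0
  68 | 01110001010000101010 | 0 | 1
  69 | 11100010100001010101 | 1 | 1
  70 | 11000101000010101011 | 1 | 1
  71 | 10001010000101010111 | 1 | 1
  72 | 00010100001010101111 | 0 | 1
  73 | 00101000010101011111 | 0 | 0
  74 | 01010000101010111110 | 0 | 1
  75 | 10100001010101111101 | 1 | 1
  76 | 01000010101011111011 | 0 | 0
  77 | 10000101010111110110 | 1 | 1
  78 | 00001010101111101101 | 0 | 0
  79 | 00010101011111011010 | 0 | 1
  80 | 00101010111110110101 | 0 | 0
  81 | 01010101111101101010 | 0 | 1
  82 | 10101011111011010101 | 1 | 1
  83 | 01010111110110101011 | 0 | 1
  84 | 10101111101101010111 | 1 | 1
  85 | 01011111011010101111 | 0 | 1
  86 | 10111110110101011111 | 1 | 0
  87 | 01111101101010111110 | 0 | 1
  88 | 11111011010101111101 | 1 | 0
  89 | 11110110101011111010 | 1 | 0
  90 | 11101101010111110100 | 1 | 1
  91 | 11011010101111101001 | 1 | 0
  92 | 10110101011111010010 | 1 | 0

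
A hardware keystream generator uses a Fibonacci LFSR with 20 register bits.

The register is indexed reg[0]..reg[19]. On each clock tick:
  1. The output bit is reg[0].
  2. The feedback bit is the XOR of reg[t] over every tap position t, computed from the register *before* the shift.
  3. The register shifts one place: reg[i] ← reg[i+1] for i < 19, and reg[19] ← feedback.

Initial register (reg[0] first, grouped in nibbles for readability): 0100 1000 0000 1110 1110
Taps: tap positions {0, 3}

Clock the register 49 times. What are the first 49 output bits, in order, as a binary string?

0100100000001110111000001000011110011110010010111

tick  register→output (feedback)
  0  01001000000011101110→0 (0)
  1  10010000000111011100→1 (0)
  2  00100000001110111000→0 (0)
  3  01000000011101110000→0 (0)
  4  10000000111011100000→1 (1)
  5  00000001110111000001→0 (0)
  6  00000011101110000010→0 (0)
  7  00000111011100000100→0 (0)
  8  00001110111000001000→0 (0)
  9  00011101110000010000→0 (1)
 10  00111011100000100001→0 (1)
 11  01110111000001000011→0 (1)
 12  11101110000010000111→1 (1)
 13  11011100000100001111→1 (0)
 14  10111000001000011110→1 (0)
 15  01110000010000111100→0 (1)
 16  11100000100001111001→1 (1)
 17  11000001000011110011→1 (1)
 18  10000010000111100111→1 (1)
 19  00000100001111001111→0 (0)
 20  00001000011110011110→0 (0)
 21  00010000111100111100→0 (1)
 22  00100001111001111001→0 (0)
 23  01000011110011110010→0 (0)
 24  10000111100111100100→1 (1)
 25  00001111001111001001→0 (0)
 26  00011110011110010010→0 (1)
 27  00111100111100100101→0 (1)
 28  01111001111001001011→0 (1)
 29  11110011110010010111→1 (0)
 30  11100111100100101110→1 (1)
 31  11001111001001011101→1 (1)
 32  10011110010010111011→1 (0)
 33  00111100100101110110→0 (1)
 34  01111001001011101101→0 (1)
 35  11110010010111011011→1 (0)
 36  11100100101110110110→1 (1)
 37  11001001011101101101→1 (1)
 38  10010010111011011011→1 (0)
 39  00100101110110110110→0 (0)
 40  01001011101101101100→0 (0)
 41  10010111011011011000→1 (0)
 42  00101110110110110000→0 (0)
 43  01011101101101100000→0 (1)
 44  10111011011011000001→1 (0)
 45  01110110110110000010→0 (1)
 46  11101101101100000101→1 (1)
 47  11011011011000001011→1 (0)
 48  10110110110000010110→1 (0)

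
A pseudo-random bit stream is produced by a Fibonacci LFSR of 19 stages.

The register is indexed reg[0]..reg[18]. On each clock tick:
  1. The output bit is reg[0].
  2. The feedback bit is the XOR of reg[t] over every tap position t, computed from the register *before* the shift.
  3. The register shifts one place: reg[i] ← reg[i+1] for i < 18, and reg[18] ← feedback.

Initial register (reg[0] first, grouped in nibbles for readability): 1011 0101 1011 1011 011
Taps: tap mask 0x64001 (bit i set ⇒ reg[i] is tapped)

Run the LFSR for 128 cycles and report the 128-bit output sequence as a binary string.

10110101101110110110011110111000111000100101110010010110010011001001111011111110100001001001010001000011101111110010110000011111

step | reg (before) | out | fb
   0 | 1011010110111011011 | 1 | 0
   1 | 0110101101110110110 | 0 | 0
   2 | 1101011011101101100 | 1 | 1
   3 | 1010110111011011001 | 1 | 1
   4 | 0101101110110110011 | 0 | 1
   5 | 1011011101101100111 | 1 | 1
   6 | 0110111011011001111 | 0 | 0
   7 | 1101110110110011110 | 1 | 1
   8 | 1011101101100111101 | 1 | 1
   9 | 0111011011001111011 | 0 | 1
  10 | 1110110110011110111 | 1 | 0
  11 | 1101101100111101110 | 1 | 0
  12 | 1011011001111011100 | 1 | 0
  13 | 0110110011110111000 | 0 | 1
  14 | 1101100111101110001 | 1 | 1
  15 | 1011001111011100011 | 1 | 1
  16 | 0110011110111000111 | 0 | 0
  17 | 1100111101110001110 | 1 | 0
  18 | 1001111011100011100 | 1 | 0
  19 | 0011110111000111000 | 0 | 1
  20 | 0111101110001110001 | 0 | 0
  21 | 1111011100011100010 | 1 | 0
  22 | 1110111000111000100 | 1 | 1
  23 | 1101110001110001001 | 1 | 0
  24 | 1011100011100010010 | 1 | 1
  25 | 0111000111000100101 | 0 | 1
  26 | 1110001110001001011 | 1 | 1
  27 | 1100011100010010111 | 1 | 0
  28 | 1000111000100101110 | 1 | 0
  29 | 0001110001001011100 | 0 | 1
  30 | 0011100010010111001 | 0 | 0
  31 | 0111000100101110010 | 0 | 0
  32 | 1110001001011100100 | 1 | 1
  33 | 1100010010111001001 | 1 | 0
  34 | 1000100101110010010 | 1 | 1
  35 | 0001001011100100101 | 0 | 1
  36 | 0010010111001001011 | 0 | 0
  37 | 0100101110010010110 | 0 | 0
  38 | 1001011100100101100 | 1 | 1
  39 | 0010111001001011001 | 0 | 0
  40 | 0101110010010110010 | 0 | 0
  41 | 1011100100101100100 | 1 | 1
  42 | 0111001001011001001 | 0 | 1
  43 | 1110010010110010011 | 1 | 0
  44 | 1100100101100100110 | 1 | 0
  45 | 1001001011001001100 | 1 | 1
  46 | 0010010110010011001 | 0 | 0
  47 | 0100101100100110010 | 0 | 0
  48 | 1001011001001100100 | 1 | 1
  49 | 0010110010011001001 | 0 | 1
  50 | 0101100100110010011 | 0 | 1
  51 | 1011001001100100111 | 1 | 1
  52 | 0110010011001001111 | 0 | 0
  53 | 1100100110010011110 | 1 | 1
  54 | 1001001100100111101 | 1 | 1
  55 | 0010011001001111011 | 0 | 1
  56 | 0100110010011110111 | 0 | 1
  57 | 1001100100111101111 | 1 | 1
  58 | 0011001001111011111 | 0 | 1
  59 | 0110010011110111111 | 0 | 1
  60 | 1100100111101111111 | 1 | 0
  61 | 1001001111011111110 | 1 | 1
  62 | 0010011110111111101 | 0 | 0
  63 | 0100111101111111010 | 0 | 0
  64 | 1001111011111110100 | 1 | 0
  65 | 0011110111111101000 | 0 | 0
  66 | 0111101111111010000 | 0 | 1
  67 | 1111011111110100001 | 1 | 0
  68 | 1110111111101000010 | 1 | 0
  69 | 1101111111010000100 | 1 | 1
  70 | 1011111110100001001 | 1 | 0
  71 | 0111111101000010010 | 0 | 0
  72 | 1111111010000100100 | 1 | 1
  73 | 1111110100001001001 | 1 | 0
  74 | 1111101000010010010 | 1 | 1
  75 | 1111010000100100101 | 1 | 0
  76 | 1110100001001001010 | 1 | 0
  77 | 1101000010010010100 | 1 | 0
  78 | 1010000100100101000 | 1 | 1
  79 | 0100001001001010001 | 0 | 0
  80 | 1000010010010100010 | 1 | 0
  81 | 0000100100101000100 | 0 | 0
  82 | 0001001001010001000 | 0 | 0
  83 | 0010010010100010000 | 0 | 1
  84 | 0100100101000100001 | 0 | 1
  85 | 1001001010001000011 | 1 | 1
  86 | 0010010100010000111 | 0 | 0
  87 | 0100101000100001110 | 0 | 1
  88 | 1001010001000011101 | 1 | 1
  89 | 0010100010000111011 | 0 | 1
  90 | 0101000100001110111 | 0 | 1
  91 | 1010001000011101111 | 1 | 1
  92 | 0100010000111011111 | 0 | 1
  93 | 1000100001110111111 | 1 | 0
  94 | 0001000011101111110 | 0 | 0
  95 | 0010000111011111100 | 0 | 1
  96 | 0100001110111111001 | 0 | 0
  97 | 1000011101111110010 | 1 | 1
  98 | 0000111011111100101 | 0 | 1
  99 | 0001110111111001011 | 0 | 0
 100 | 0011101111110010110 | 0 | 0
 101 | 0111011111100101100 | 0 | 0
 102 | 1110111111001011000 | 1 | 0
 103 | 1101111110010110000 | 1 | 0
 104 | 1011111100101100000 | 1 | 1
 105 | 0111111001011000001 | 0 | 1
 106 | 1111110010110000011 | 1 | 1
 107 | 1111100101100000111 | 1 | 1
 108 | 1111001011000001111 | 1 | 1
 109 | 1110010110000011111 | 1 | 0
 110 | 1100101100000111110 | 1 | 1
 111 | 1001011000001111101 | 1 | 1
 112 | 0010110000011111011 | 0 | 1
 113 | 0101100000111110111 | 0 | 1
 114 | 1011000001111101111 | 1 | 1
 115 | 0110000011111011111 | 0 | 1
 116 | 1100000111110111111 | 1 | 0
 117 | 1000001111101111110 | 1 | 1
 118 | 0000011111011111101 | 0 | 0
 119 | 0000111110111111010 | 0 | 0
 120 | 0001111101111110100 | 0 | 1
 121 | 0011111011111101001 | 0 | 1
 122 | 0111110111111010011 | 0 | 1
 123 | 1111101111110100111 | 1 | 1
 124 | 1111011111101001111 | 1 | 1
 125 | 1110111111010011111 | 1 | 0
 126 | 1101111110100111110 | 1 | 1
 127 | 1011111101001111101 | 1 | 1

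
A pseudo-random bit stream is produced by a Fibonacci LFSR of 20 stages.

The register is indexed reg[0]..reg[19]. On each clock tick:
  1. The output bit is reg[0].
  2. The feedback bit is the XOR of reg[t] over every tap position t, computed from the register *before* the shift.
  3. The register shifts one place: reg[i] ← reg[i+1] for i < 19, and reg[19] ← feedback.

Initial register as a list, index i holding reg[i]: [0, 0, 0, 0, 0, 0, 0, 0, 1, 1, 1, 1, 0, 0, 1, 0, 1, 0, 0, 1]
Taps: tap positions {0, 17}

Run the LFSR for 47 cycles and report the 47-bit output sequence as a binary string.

step | reg (before) | out | fb
   0 | 00000000111100101001 | 0 | 0
   1 | 00000001111001010010 | 0 | 0
   2 | 00000011110010100100 | 0 | 1
   3 | 00000111100101001001 | 0 | 0
   4 | 00001111001010010010 | 0 | 0
   5 | 00011110010100100100 | 0 | 1
   6 | 00111100101001001001 | 0 | 0
   7 | 01111001010010010010 | 0 | 0
   8 | 11110010100100100100 | 1 | 0
   9 | 11100101001001001000 | 1 | 1
  10 | 11001010010010010001 | 1 | 1
  11 | 10010100100100100011 | 1 | 1
  12 | 00101001001001000111 | 0 | 1
  13 | 01010010010010001111 | 0 | 1
  14 | 10100100100100011111 | 1 | 0
  15 | 01001001001000111110 | 0 | 1
  16 | 10010010010001111101 | 1 | 0
  17 | 00100100100011111010 | 0 | 0
  18 | 01001001000111110100 | 0 | 1
  19 | 10010010001111101001 | 1 | 1
  20 | 00100100011111010011 | 0 | 0
  21 | 01001000111110100110 | 0 | 1
  22 | 10010001111101001101 | 1 | 0
  23 | 00100011111010011010 | 0 | 0
  24 | 01000111110100110100 | 0 | 1
  25 | 10001111101001101001 | 1 | 1
  26 | 00011111010011010011 | 0 | 0
  27 | 00111110100110100110 | 0 | 1
  28 | 01111101001101001101 | 0 | 1
  29 | 11111010011010011011 | 1 | 1
  30 | 11110100110100110111 | 1 | 0
  31 | 11101001101001101110 | 1 | 0
  32 | 11010011010011011100 | 1 | 0
  33 | 10100110100110111000 | 1 | 1
  34 | 01001101001101110001 | 0 | 0
  35 | 10011010011011100010 | 1 | 1
  36 | 00110100110111000101 | 0 | 1
  37 | 01101001101110001011 | 0 | 0
  38 | 11010011011100010110 | 1 | 0
  39 | 10100110111000101100 | 1 | 0
  40 | 01001101110001011000 | 0 | 0
  41 | 10011011100010110000 | 1 | 1
  42 | 00110111000101100001 | 0 | 0
  43 | 01101110001011000010 | 0 | 0
  44 | 11011100010110000100 | 1 | 0
  45 | 10111000101100001000 | 1 | 1
  46 | 01110001011000010001 | 0 | 0

00000000111100101001001001000111110100110100110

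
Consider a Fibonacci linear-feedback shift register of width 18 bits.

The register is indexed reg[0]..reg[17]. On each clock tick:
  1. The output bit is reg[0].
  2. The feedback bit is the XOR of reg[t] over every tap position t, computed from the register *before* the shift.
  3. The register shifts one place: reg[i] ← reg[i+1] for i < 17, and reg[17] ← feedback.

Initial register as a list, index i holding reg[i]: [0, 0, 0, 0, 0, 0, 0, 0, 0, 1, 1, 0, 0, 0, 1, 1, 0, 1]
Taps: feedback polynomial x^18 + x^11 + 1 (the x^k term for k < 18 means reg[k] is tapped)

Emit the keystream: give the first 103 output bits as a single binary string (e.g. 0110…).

k : reg_k → out_k, fb_k
0: 000000000110001101 → 0, fb=0
1: 000000001100011010 → 0, fb=0
2: 000000011000110100 → 0, fb=0
3: 000000110001101000 → 0, fb=1
4: 000001100011010001 → 0, fb=1
5: 000011000110100011 → 0, fb=0
6: 000110001101000110 → 0, fb=1
7: 001100011010001101 → 0, fb=0
8: 011000110100011010 → 0, fb=0
9: 110001101000110100 → 1, fb=1
10: 100011010001101001 → 1, fb=0
11: 000110100011010010 → 0, fb=1
12: 001101000110100101 → 0, fb=0
13: 011010001101001010 → 0, fb=1
14: 110100011010010101 → 1, fb=1
15: 101000110100101011 → 1, fb=1
16: 010001101001010111 → 0, fb=1
17: 100011010010101111 → 1, fb=1
18: 000110100101011111 → 0, fb=1
19: 001101001010111111 → 0, fb=0
20: 011010010101111110 → 0, fb=1
21: 110100101011111101 → 1, fb=0
22: 101001010111111010 → 1, fb=0
23: 010010101111110100 → 0, fb=1
24: 100101011111101001 → 1, fb=0
25: 001010111111010010 → 0, fb=1
26: 010101111110100101 → 0, fb=0
27: 101011111101001010 → 1, fb=0
28: 010111111010010100 → 0, fb=0
29: 101111110100101000 → 1, fb=1
30: 011111101001010001 → 0, fb=1
31: 111111010010100011 → 1, fb=1
32: 111110100101000111 → 1, fb=0
33: 111101001010001110 → 1, fb=1
34: 111010010100011101 → 1, fb=1
35: 110100101000111011 → 1, fb=1
36: 101001010001110111 → 1, fb=0
37: 010010100011101110 → 0, fb=1
38: 100101000111011101 → 1, fb=0
39: 001010001110111010 → 0, fb=0
40: 010100011101110100 → 0, fb=1
41: 101000111011101001 → 1, fb=0
42: 010001110111010010 → 0, fb=1
43: 100011101110100101 → 1, fb=1
44: 000111011101001011 → 0, fb=1
45: 001110111010010111 → 0, fb=0
46: 011101110100101110 → 0, fb=0
47: 111011101001011100 → 1, fb=0
48: 110111010010111000 → 1, fb=1
49: 101110100101110001 → 1, fb=0
50: 011101001011100010 → 0, fb=1
51: 111010010111000101 → 1, fb=0
52: 110100101110001010 → 1, fb=1
53: 101001011100010101 → 1, fb=1
54: 010010111000101011 → 0, fb=0
55: 100101110001010110 → 1, fb=0
56: 001011100010101100 → 0, fb=0
57: 010111000101011000 → 0, fb=1
58: 101110001010110001 → 1, fb=1
59: 011100010101100011 → 0, fb=1
60: 111000101011000111 → 1, fb=0
61: 110001010110001110 → 1, fb=1
62: 100010101100011101 → 1, fb=1
63: 000101011000111011 → 0, fb=0
64: 001010110001110110 → 0, fb=1
65: 010101100011101101 → 0, fb=1
66: 101011000111011011 → 1, fb=0
67: 010110001110110110 → 0, fb=0
68: 101100011101101100 → 1, fb=0
69: 011000111011011000 → 0, fb=1
70: 110001110110110001 → 1, fb=1
71: 100011101101100011 → 1, fb=0
72: 000111011011000110 → 0, fb=1
73: 001110110110001101 → 0, fb=0
74: 011101101100011010 → 0, fb=0
75: 111011011000110100 → 1, fb=1
76: 110110110001101001 → 1, fb=0
77: 101101100011010010 → 1, fb=0
78: 011011000110100100 → 0, fb=0
79: 110110001101001000 → 1, fb=0
80: 101100011010010000 → 1, fb=1
81: 011000110100100001 → 0, fb=0
82: 110001101001000010 → 1, fb=0
83: 100011010010000100 → 1, fb=1
84: 000110100100001001 → 0, fb=0
85: 001101001000010010 → 0, fb=0
86: 011010010000100100 → 0, fb=0
87: 110100100001001000 → 1, fb=0
88: 101001000010010000 → 1, fb=1
89: 010010000100100001 → 0, fb=0
90: 100100001001000010 → 1, fb=0
91: 001000010010000100 → 0, fb=0
92: 010000100100001000 → 0, fb=0
93: 100001001000010000 → 1, fb=1
94: 000010010000100001 → 0, fb=0
95: 000100100001000010 → 0, fb=1
96: 001001000010000101 → 0, fb=0
97: 010010000100001010 → 0, fb=0
98: 100100001000010100 → 1, fb=1
99: 001000010000101001 → 0, fb=0
100: 010000100001010010 → 0, fb=1
101: 100001000010100101 → 1, fb=1
102: 000010000101001011 → 0, fb=1

0000000001100011010001101001010111111010010100011101110100101110001010110001110110110001101001000010010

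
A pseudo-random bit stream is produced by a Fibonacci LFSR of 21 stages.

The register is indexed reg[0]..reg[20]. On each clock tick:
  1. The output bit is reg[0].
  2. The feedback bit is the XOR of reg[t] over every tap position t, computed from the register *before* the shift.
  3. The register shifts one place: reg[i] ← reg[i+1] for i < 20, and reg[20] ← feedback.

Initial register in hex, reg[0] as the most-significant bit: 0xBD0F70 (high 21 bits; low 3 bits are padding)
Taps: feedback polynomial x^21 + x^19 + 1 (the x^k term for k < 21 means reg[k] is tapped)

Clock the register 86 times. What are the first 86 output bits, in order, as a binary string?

tick  register→output (feedback)
  0  101111010000111101110→1 (0)
  1  011110100001111011100→0 (0)
  2  111101000011110111000→1 (1)
  3  111010000111101110001→1 (1)
  4  110100001111011100011→1 (0)
  5  101000011110111000110→1 (0)
  6  010000111101110001100→0 (0)
  7  100001111011100011000→1 (1)
  8  000011110111000110001→0 (0)
  9  000111101110001100010→0 (1)
 10  001111011100011000101→0 (0)
 11  011110111000110001010→0 (1)
 12  111101110001100010101→1 (1)
 13  111011100011000101011→1 (0)
 14  110111000110001010110→1 (0)
 15  101110001100010101100→1 (1)
 16  011100011000101011001→0 (0)
 17  111000110001010110010→1 (0)
 18  110001100010101100100→1 (1)
 19  100011000101011001001→1 (1)
 20  000110001010110010011→0 (1)
 21  001100010101100100111→0 (1)
 22  011000101011001001111→0 (1)
 23  110001010110010011111→1 (0)
 24  100010101100100111110→1 (0)
 25  000101011001001111100→0 (0)
 26  001010110010011111000→0 (0)
 27  010101100100111110000→0 (0)
 28  101011001001111100000→1 (1)
 29  010110010011111000001→0 (0)
 30  101100100111110000010→1 (0)
 31  011001001111100000100→0 (0)
 32  110010011111000001000→1 (1)
 33  100100111110000010001→1 (1)
 34  001001111100000100011→0 (1)
 35  010011111000001000111→0 (1)
 36  100111110000010001111→1 (0)
 37  001111100000100011110→0 (1)
 38  011111000001000111101→0 (0)
 39  111110000010001111010→1 (0)
 40  111100000100011110100→1 (1)
 41  111000001000111101001→1 (1)
 42  110000010001111010011→1 (0)
 43  100000100011110100110→1 (0)
 44  000001000111101001100→0 (0)
 45  000010001111010011000→0 (0)
 46  000100011110100110000→0 (0)
 47  001000111101001100000→0 (0)
 48  010001111010011000000→0 (0)
 49  100011110100110000000→1 (1)
 50  000111101001100000001→0 (0)
 51  001111010011000000010→0 (1)
 52  011110100110000000101→0 (0)
 53  111101001100000001010→1 (0)
 54  111010011000000010100→1 (1)
 55  110100110000000101001→1 (1)
 56  101001100000001010011→1 (0)
 57  010011000000010100110→0 (1)
 58  100110000000101001101→1 (1)
 59  001100000001010011011→0 (1)
 60  011000000010100110111→0 (1)
 61  110000000101001101111→1 (0)
 62  100000001010011011110→1 (0)
 63  000000010100110111100→0 (0)
 64  000000101001101111000→0 (0)
 65  000001010011011110000→0 (0)
 66  000010100110111100000→0 (0)
 67  000101001101111000000→0 (0)
 68  001010011011110000000→0 (0)
 69  010100110111100000000→0 (0)
 70  101001101111000000000→1 (1)
 71  010011011110000000001→0 (0)
 72  100110111100000000010→1 (0)
 73  001101111000000000100→0 (0)
 74  011011110000000001000→0 (0)
 75  110111100000000010000→1 (1)
 76  101111000000000100001→1 (1)
 77  011110000000001000011→0 (1)
 78  111100000000010000111→1 (0)
 79  111000000000100001110→1 (0)
 80  110000000001000011100→1 (1)
 81  100000000010000111001→1 (1)
 82  000000000100001110011→0 (1)
 83  000000001000011100111→0 (1)
 84  000000010000111001111→0 (1)
 85  000000100001110011111→0 (1)

10111101000011110111000110001010110010011111000001000111101001100000001010011011110000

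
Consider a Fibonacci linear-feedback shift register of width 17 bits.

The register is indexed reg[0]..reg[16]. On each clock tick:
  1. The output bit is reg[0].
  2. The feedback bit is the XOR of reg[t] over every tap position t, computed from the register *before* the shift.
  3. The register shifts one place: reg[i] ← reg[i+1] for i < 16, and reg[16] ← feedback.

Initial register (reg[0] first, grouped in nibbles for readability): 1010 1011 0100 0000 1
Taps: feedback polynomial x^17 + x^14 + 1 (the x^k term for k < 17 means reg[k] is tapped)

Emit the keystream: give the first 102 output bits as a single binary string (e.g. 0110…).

101010110100000011001100001001001111100100110100111000001000101100010010000001010010110010010000100001

step | reg (before) | out | fb
   0 | 10101011010000001 | 1 | 1
   1 | 01010110100000011 | 0 | 0
   2 | 10101101000000110 | 1 | 0
   3 | 01011010000001100 | 0 | 1
   4 | 10110100000011001 | 1 | 1
   5 | 01101000000110011 | 0 | 0
   6 | 11010000001100110 | 1 | 0
   7 | 10100000011001100 | 1 | 0
   8 | 01000000110011000 | 0 | 0
   9 | 10000001100110000 | 1 | 1
  10 | 00000011001100001 | 0 | 0
  11 | 00000110011000010 | 0 | 0
  12 | 00001100110000100 | 0 | 1
  13 | 00011001100001001 | 0 | 0
  14 | 00110011000010010 | 0 | 0
  15 | 01100110000100100 | 0 | 1
  16 | 11001100001001001 | 1 | 1
  17 | 10011000010010011 | 1 | 1
  18 | 00110000100100111 | 0 | 1
  19 | 01100001001001111 | 0 | 1
  20 | 11000010010011111 | 1 | 0
  21 | 10000100100111110 | 1 | 0
  22 | 00001001001111100 | 0 | 1
  23 | 00010010011111001 | 0 | 0
  24 | 00100100111110010 | 0 | 0
  25 | 01001001111100100 | 0 | 1
  26 | 10010011111001001 | 1 | 1
  27 | 00100111110010011 | 0 | 0
  28 | 01001111100100110 | 0 | 1
  29 | 10011111001001101 | 1 | 0
  30 | 00111110010011010 | 0 | 0
  31 | 01111100100110100 | 0 | 1
  32 | 11111001001101001 | 1 | 1
  33 | 11110010011010011 | 1 | 1
  34 | 11100100110100111 | 1 | 0
  35 | 11001001101001110 | 1 | 0
  36 | 10010011010011100 | 1 | 0
  37 | 00100110100111000 | 0 | 0
  38 | 01001101001110000 | 0 | 0
  39 | 10011010011100000 | 1 | 1
  40 | 00110100111000001 | 0 | 0
  41 | 01101001110000010 | 0 | 0
  42 | 11010011100000100 | 1 | 0
  43 | 10100111000001000 | 1 | 1
  44 | 01001110000010001 | 0 | 0
  45 | 10011100000100010 | 1 | 1
  46 | 00111000001000101 | 0 | 1
  47 | 01110000010001011 | 0 | 0
  48 | 11100000100010110 | 1 | 0
  49 | 11000001000101100 | 1 | 0
  50 | 10000010001011000 | 1 | 1
  51 | 00000100010110001 | 0 | 0
  52 | 00001000101100010 | 0 | 0
  53 | 00010001011000100 | 0 | 1
  54 | 00100010110001001 | 0 | 0
  55 | 01000101100010010 | 0 | 0
  56 | 10001011000100100 | 1 | 0
  57 | 00010110001001000 | 0 | 0
  58 | 00101100010010000 | 0 | 0
  59 | 01011000100100000 | 0 | 0
  60 | 10110001001000000 | 1 | 1
  61 | 01100010010000001 | 0 | 0
  62 | 11000100100000010 | 1 | 1
  63 | 10001001000000101 | 1 | 0
  64 | 00010010000001010 | 0 | 0
  65 | 00100100000010100 | 0 | 1
  66 | 01001000000101001 | 0 | 0
  67 | 10010000001010010 | 1 | 1
  68 | 00100000010100101 | 0 | 1
  69 | 01000000101001011 | 0 | 0
  70 | 10000001010010110 | 1 | 0
  71 | 00000010100101100 | 0 | 1
  72 | 00000101001011001 | 0 | 0
  73 | 00001010010110010 | 0 | 0
  74 | 00010100101100100 | 0 | 1
  75 | 00101001011001001 | 0 | 0
  76 | 01010010110010010 | 0 | 0
  77 | 10100101100100100 | 1 | 0
  78 | 01001011001001000 | 0 | 0
  79 | 10010110010010000 | 1 | 1
  80 | 00101100100100001 | 0 | 0
  81 | 01011001001000010 | 0 | 0
  82 | 10110010010000100 | 1 | 0
  83 | 01100100100001000 | 0 | 0
  84 | 11001001000010000 | 1 | 1
  85 | 10010010000100001 | 1 | 1
  86 | 00100100001000011 | 0 | 0
  87 | 01001000010000110 | 0 | 1
  88 | 10010000100001101 | 1 | 0
  89 | 00100001000011010 | 0 | 0
  90 | 01000010000110100 | 0 | 1
  91 | 10000100001101001 | 1 | 1
  92 | 00001000011010011 | 0 | 0
  93 | 00010000110100110 | 0 | 1
  94 | 00100001101001101 | 0 | 1
  95 | 01000011010011011 | 0 | 0
  96 | 10000110100110110 | 1 | 0
  97 | 00001101001101100 | 0 | 1
  98 | 00011010011011001 | 0 | 0
  99 | 00110100110110010 | 0 | 0
 100 | 01101001101100100 | 0 | 1
 101 | 11010011011001001 | 1 | 1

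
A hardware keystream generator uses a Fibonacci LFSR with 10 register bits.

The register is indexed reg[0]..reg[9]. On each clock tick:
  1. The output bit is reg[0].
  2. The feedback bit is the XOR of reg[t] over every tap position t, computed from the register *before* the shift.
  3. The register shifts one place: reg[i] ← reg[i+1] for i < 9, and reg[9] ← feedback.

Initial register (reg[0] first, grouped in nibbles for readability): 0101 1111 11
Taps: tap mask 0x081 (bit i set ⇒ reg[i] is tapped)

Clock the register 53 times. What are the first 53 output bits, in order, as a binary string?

k : reg_k → out_k, fb_k
0: 0101111111 → 0, fb=1
1: 1011111111 → 1, fb=0
2: 0111111110 → 0, fb=1
3: 1111111101 → 1, fb=0
4: 1111111010 → 1, fb=1
5: 1111110101 → 1, fb=0
6: 1111101010 → 1, fb=1
7: 1111010101 → 1, fb=0
8: 1110101010 → 1, fb=1
9: 1101010101 → 1, fb=0
10: 1010101010 → 1, fb=1
11: 0101010101 → 0, fb=1
12: 1010101011 → 1, fb=1
13: 0101010111 → 0, fb=1
14: 1010101111 → 1, fb=0
15: 0101011110 → 0, fb=1
16: 1010111101 → 1, fb=0
17: 0101111010 → 0, fb=0
18: 1011110100 → 1, fb=0
19: 0111101000 → 0, fb=0
20: 1111010000 → 1, fb=1
21: 1110100001 → 1, fb=1
22: 1101000011 → 1, fb=1
23: 1010000111 → 1, fb=0
24: 0100001110 → 0, fb=1
25: 1000011101 → 1, fb=0
26: 0000111010 → 0, fb=0
27: 0001110100 → 0, fb=1
28: 0011101001 → 0, fb=0
29: 0111010010 → 0, fb=0
30: 1110100100 → 1, fb=0
31: 1101001000 → 1, fb=1
32: 1010010001 → 1, fb=1
33: 0100100011 → 0, fb=0
34: 1001000110 → 1, fb=0
35: 0010001100 → 0, fb=1
36: 0100011001 → 0, fb=0
37: 1000110010 → 1, fb=1
38: 0001100101 → 0, fb=1
39: 0011001011 → 0, fb=0
40: 0110010110 → 0, fb=1
41: 1100101101 → 1, fb=0
42: 1001011010 → 1, fb=1
43: 0010110101 → 0, fb=1
44: 0101101011 → 0, fb=0
45: 1011010110 → 1, fb=0
46: 0110101100 → 0, fb=1
47: 1101011001 → 1, fb=1
48: 1010110011 → 1, fb=1
49: 0101100111 → 0, fb=1
50: 1011001111 → 1, fb=0
51: 0110011110 → 0, fb=1
52: 1100111101 → 1, fb=0

01011111111010101010111101000011101001000110010110101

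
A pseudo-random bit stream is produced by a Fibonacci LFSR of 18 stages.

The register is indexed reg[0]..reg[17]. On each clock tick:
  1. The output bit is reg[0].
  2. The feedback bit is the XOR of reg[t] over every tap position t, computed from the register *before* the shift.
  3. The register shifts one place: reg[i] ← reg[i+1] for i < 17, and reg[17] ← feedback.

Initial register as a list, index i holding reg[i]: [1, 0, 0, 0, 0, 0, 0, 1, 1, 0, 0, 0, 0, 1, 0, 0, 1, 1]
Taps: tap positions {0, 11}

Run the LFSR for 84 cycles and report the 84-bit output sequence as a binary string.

100000011000010011101001101100100101111011010001001101011101111111110010100100101101

tick  register→output (feedback)
  0  100000011000010011→1 (1)
  1  000000110000100111→0 (0)
  2  000001100001001110→0 (1)
  3  000011000010011101→0 (0)
  4  000110000100111010→0 (0)
  5  001100001001110100→0 (1)
  6  011000010011101001→0 (1)
  7  110000100111010011→1 (0)
  8  100001001110100110→1 (1)
  9  000010011101001101→0 (1)
 10  000100111010011011→0 (0)
 11  001001110100110110→0 (0)
 12  010011101001101100→0 (1)
 13  100111010011011001→1 (0)
 14  001110100110110010→0 (0)
 15  011101001101100100→0 (1)
 16  111010011011001001→1 (0)
 17  110100110110010010→1 (1)
 18  101001101100100101→1 (1)
 19  010011011001001011→0 (1)
 20  100110110010010111→1 (1)
 21  001101100100101111→0 (0)
 22  011011001001011110→0 (1)
 23  110110010010111101→1 (1)
 24  101100100101111011→1 (0)
 25  011001001011110110→0 (1)
 26  110010010111101101→1 (0)
 27  100100101111011010→1 (0)
 28  001001011110110100→0 (0)
 29  010010111101101000→0 (1)
 30  100101111011010001→1 (0)
 31  001011110110100010→0 (0)
 32  010111101101000100→0 (1)
 33  101111011010001001→1 (1)
 34  011110110100010011→0 (0)
 35  111101101000100110→1 (1)
 36  111011010001001101→1 (0)
 37  110110100010011010→1 (1)
 38  101101000100110101→1 (1)
 39  011010001001101011→0 (1)
 40  110100010011010111→1 (0)
 41  101000100110101110→1 (1)
 42  010001001101011101→0 (1)
 43  100010011010111011→1 (1)
 44  000100110101110111→0 (1)
 45  001001101011101111→0 (1)
 46  010011010111011111→0 (1)
 47  100110101110111111→1 (1)
 48  001101011101111111→0 (1)
 49  011010111011111111→0 (1)
 50  110101110111111111→1 (0)
 51  101011101111111110→1 (0)
 52  010111011111111100→0 (1)
 53  101110111111111001→1 (0)
 54  011101111111110010→0 (1)
 55  111011111111100101→1 (0)
 56  110111111111001010→1 (0)
 57  101111111110010100→1 (1)
 58  011111111100101001→0 (0)
 59  111111111001010010→1 (0)
 60  111111110010100100→1 (1)
 61  111111100101001001→1 (0)
 62  111111001010010010→1 (1)
 63  111110010100100101→1 (1)
 64  111100101001001011→1 (0)
 65  111001010010010110→1 (1)
 66  110010100100101101→1 (1)
 67  100101001001011011→1 (0)
 68  001010010010110110→0 (0)
 69  010100100101101100→0 (1)
 70  101001001011011001→1 (0)
 71  010010010110110010→0 (0)
 72  100100101101100100→1 (0)
 73  001001011011001000→0 (1)
 74  010010110110010001→0 (0)
 75  100101101100100010→1 (1)
 76  001011011001000101→0 (1)
 77  010110110010001011→0 (0)
 78  101101100100010110→1 (1)
 79  011011001000101101→0 (0)
 80  110110010001011010→1 (0)
 81  101100100010110100→1 (1)
 82  011001000101101001→0 (1)
 83  110010001011010011→1 (0)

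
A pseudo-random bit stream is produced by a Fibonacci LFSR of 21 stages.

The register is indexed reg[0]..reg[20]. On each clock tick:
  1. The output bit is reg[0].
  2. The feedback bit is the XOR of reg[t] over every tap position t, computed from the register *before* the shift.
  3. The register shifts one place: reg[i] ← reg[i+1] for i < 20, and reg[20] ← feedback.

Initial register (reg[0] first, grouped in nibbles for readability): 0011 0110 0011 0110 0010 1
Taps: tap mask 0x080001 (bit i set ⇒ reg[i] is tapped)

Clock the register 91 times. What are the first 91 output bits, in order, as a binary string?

k : reg_k → out_k, fb_k
0: 001101100011011000101 → 0, fb=0
1: 011011000110110001010 → 0, fb=1
2: 110110001101100010101 → 1, fb=1
3: 101100011011000101011 → 1, fb=0
4: 011000110110001010110 → 0, fb=1
5: 110001101100010101101 → 1, fb=1
6: 100011011000101011011 → 1, fb=0
7: 000110110001010110110 → 0, fb=1
8: 001101100010101101101 → 0, fb=0
9: 011011000101011011010 → 0, fb=1
10: 110110001010110110101 → 1, fb=1
11: 101100010101101101011 → 1, fb=0
12: 011000101011011010110 → 0, fb=1
13: 110001010110110101101 → 1, fb=1
14: 100010101101101011011 → 1, fb=0
15: 000101011011010110110 → 0, fb=1
16: 001010110110101101101 → 0, fb=0
17: 010101101101011011010 → 0, fb=1
18: 101011011010110110101 → 1, fb=1
19: 010110110101101101011 → 0, fb=1
20: 101101101011011010111 → 1, fb=0
21: 011011010110110101110 → 0, fb=1
22: 110110101101101011101 → 1, fb=1
23: 101101011011010111011 → 1, fb=0
24: 011010110110101110110 → 0, fb=1
25: 110101101101011101101 → 1, fb=1
26: 101011011010111011011 → 1, fb=0
27: 010110110101110110110 → 0, fb=1
28: 101101101011101101101 → 1, fb=1
29: 011011010111011011011 → 0, fb=1
30: 110110101110110110111 → 1, fb=0
31: 101101011101101101110 → 1, fb=0
32: 011010111011011011100 → 0, fb=0
33: 110101110110110111000 → 1, fb=1
34: 101011101101101110001 → 1, fb=1
35: 010111011011011100011 → 0, fb=1
36: 101110110110111000111 → 1, fb=0
37: 011101101101110001110 → 0, fb=1
38: 111011011011100011101 → 1, fb=1
39: 110110110111000111011 → 1, fb=0
40: 101101101110001110110 → 1, fb=0
41: 011011011100011101100 → 0, fb=0
42: 110110111000111011000 → 1, fb=1
43: 101101110001110110001 → 1, fb=1
44: 011011100011101100011 → 0, fb=1
45: 110111000111011000111 → 1, fb=0
46: 101110001110110001110 → 1, fb=0
47: 011100011101100011100 → 0, fb=0
48: 111000111011000111000 → 1, fb=1
49: 110001110110001110001 → 1, fb=1
50: 100011101100011100011 → 1, fb=0
51: 000111011000111000110 → 0, fb=1
52: 001110110001110001101 → 0, fb=0
53: 011101100011100011010 → 0, fb=1
54: 111011000111000110101 → 1, fb=1
55: 110110001110001101011 → 1, fb=0
56: 101100011100011010110 → 1, fb=0
57: 011000111000110101100 → 0, fb=0
58: 110001110001101011000 → 1, fb=1
59: 100011100011010110001 → 1, fb=1
60: 000111000110101100011 → 0, fb=1
61: 001110001101011000111 → 0, fb=1
62: 011100011010110001111 → 0, fb=1
63: 111000110101100011111 → 1, fb=0
64: 110001101011000111110 → 1, fb=0
65: 100011010110001111100 → 1, fb=1
66: 000110101100011111001 → 0, fb=0
67: 001101011000111110010 → 0, fb=1
68: 011010110001111100101 → 0, fb=0
69: 110101100011111001010 → 1, fb=0
70: 101011000111110010100 → 1, fb=1
71: 010110001111100101001 → 0, fb=0
72: 101100011111001010010 → 1, fb=0
73: 011000111110010100100 → 0, fb=0
74: 110001111100101001000 → 1, fb=1
75: 100011111001010010001 → 1, fb=1
76: 000111110010100100011 → 0, fb=1
77: 001111100101001000111 → 0, fb=1
78: 011111001010010001111 → 0, fb=1
79: 111110010100100011111 → 1, fb=0
80: 111100101001000111110 → 1, fb=0
81: 111001010010001111100 → 1, fb=1
82: 110010100100011111001 → 1, fb=1
83: 100101001000111110011 → 1, fb=0
84: 001010010001111100110 → 0, fb=1
85: 010100100011111001101 → 0, fb=0
86: 101001000111110011010 → 1, fb=0
87: 010010001111100110100 → 0, fb=0
88: 100100011111001101000 → 1, fb=1
89: 001000111110011010001 → 0, fb=0
90: 010001111100110100010 → 0, fb=1

0011011000110110001010110110101101101011101101101110001110110001110001101011000111110010100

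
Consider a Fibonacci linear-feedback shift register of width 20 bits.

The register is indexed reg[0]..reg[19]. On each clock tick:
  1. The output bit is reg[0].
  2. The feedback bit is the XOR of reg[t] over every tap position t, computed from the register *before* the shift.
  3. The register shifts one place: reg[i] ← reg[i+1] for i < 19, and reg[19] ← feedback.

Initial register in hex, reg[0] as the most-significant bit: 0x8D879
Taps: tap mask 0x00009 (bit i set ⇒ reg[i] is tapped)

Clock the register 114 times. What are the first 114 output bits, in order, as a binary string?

k : reg_k → out_k, fb_k
0: 10001101100001111001 → 1, fb=1
1: 00011011000011110011 → 0, fb=1
2: 00110110000111100111 → 0, fb=1
3: 01101100001111001111 → 0, fb=0
4: 11011000011110011110 → 1, fb=0
5: 10110000111100111100 → 1, fb=0
6: 01100001111001111000 → 0, fb=0
7: 11000011110011110000 → 1, fb=1
8: 10000111100111100001 → 1, fb=1
9: 00001111001111000011 → 0, fb=0
10: 00011110011110000110 → 0, fb=1
11: 00111100111100001101 → 0, fb=1
12: 01111001111000011011 → 0, fb=1
13: 11110011110000110111 → 1, fb=0
14: 11100111100001101110 → 1, fb=1
15: 11001111000011011101 → 1, fb=1
16: 10011110000110111011 → 1, fb=0
17: 00111100001101110110 → 0, fb=1
18: 01111000011011101101 → 0, fb=1
19: 11110000110111011011 → 1, fb=0
20: 11100001101110110110 → 1, fb=1
21: 11000011011101101101 → 1, fb=1
22: 10000110111011011011 → 1, fb=1
23: 00001101110110110111 → 0, fb=0
24: 00011011101101101110 → 0, fb=1
25: 00110111011011011101 → 0, fb=1
26: 01101110110110111011 → 0, fb=0
27: 11011101101101110110 → 1, fb=0
28: 10111011011011101100 → 1, fb=0
29: 01110110110111011000 → 0, fb=1
30: 11101101101110110001 → 1, fb=1
31: 11011011011101100011 → 1, fb=0
32: 10110110111011000110 → 1, fb=0
33: 01101101110110001100 → 0, fb=0
34: 11011011101100011000 → 1, fb=0
35: 10110111011000110000 → 1, fb=0
36: 01101110110001100000 → 0, fb=0
37: 11011101100011000000 → 1, fb=0
38: 10111011000110000000 → 1, fb=0
39: 01110110001100000000 → 0, fb=1
40: 11101100011000000001 → 1, fb=1
41: 11011000110000000011 → 1, fb=0
42: 10110001100000000110 → 1, fb=0
43: 01100011000000001100 → 0, fb=0
44: 11000110000000011000 → 1, fb=1
45: 10001100000000110001 → 1, fb=1
46: 00011000000001100011 → 0, fb=1
47: 00110000000011000111 → 0, fb=1
48: 01100000000110001111 → 0, fb=0
49: 11000000001100011110 → 1, fb=1
50: 10000000011000111101 → 1, fb=1
51: 00000000110001111011 → 0, fb=0
52: 00000001100011110110 → 0, fb=0
53: 00000011000111101100 → 0, fb=0
54: 00000110001111011000 → 0, fb=0
55: 00001100011110110000 → 0, fb=0
56: 00011000111101100000 → 0, fb=1
57: 00110001111011000001 → 0, fb=1
58: 01100011110110000011 → 0, fb=0
59: 11000111101100000110 → 1, fb=1
60: 10001111011000001101 → 1, fb=1
61: 00011110110000011011 → 0, fb=1
62: 00111101100000110111 → 0, fb=1
63: 01111011000001101111 → 0, fb=1
64: 11110110000011011111 → 1, fb=0
65: 11101100000110111110 → 1, fb=1
66: 11011000001101111101 → 1, fb=0
67: 10110000011011111010 → 1, fb=0
68: 01100000110111110100 → 0, fb=0
69: 11000001101111101000 → 1, fb=1
70: 10000011011111010001 → 1, fb=1
71: 00000110111110100011 → 0, fb=0
72: 00001101111101000110 → 0, fb=0
73: 00011011111010001100 → 0, fb=1
74: 00110111110100011001 → 0, fb=1
75: 01101111101000110011 → 0, fb=0
76: 11011111010001100110 → 1, fb=0
77: 10111110100011001100 → 1, fb=0
78: 01111101000110011000 → 0, fb=1
79: 11111010001100110001 → 1, fb=0
80: 11110100011001100010 → 1, fb=0
81: 11101000110011000100 → 1, fb=1
82: 11010001100110001001 → 1, fb=0
83: 10100011001100010010 → 1, fb=1
84: 01000110011000100101 → 0, fb=0
85: 10001100110001001010 → 1, fb=1
86: 00011001100010010101 → 0, fb=1
87: 00110011000100101011 → 0, fb=1
88: 01100110001001010111 → 0, fb=0
89: 11001100010010101110 → 1, fb=1
90: 10011000100101011101 → 1, fb=0
91: 00110001001010111010 → 0, fb=1
92: 01100010010101110101 → 0, fb=0
93: 11000100101011101010 → 1, fb=1
94: 10001001010111010101 → 1, fb=1
95: 00010010101110101011 → 0, fb=1
96: 00100101011101010111 → 0, fb=0
97: 01001010111010101110 → 0, fb=0
98: 10010101110101011100 → 1, fb=0
99: 00101011101010111000 → 0, fb=0
100: 01010111010101110000 → 0, fb=1
101: 10101110101011100001 → 1, fb=1
102: 01011101010111000011 → 0, fb=1
103: 10111010101110000111 → 1, fb=0
104: 01110101011100001110 → 0, fb=1
105: 11101010111000011101 → 1, fb=1
106: 11010101110000111011 → 1, fb=0
107: 10101011100001110110 → 1, fb=1
108: 01010111000011101101 → 0, fb=1
109: 10101110000111011011 → 1, fb=1
110: 01011100001110110111 → 0, fb=1
111: 10111000011101101111 → 1, fb=0
112: 01110000111011011110 → 0, fb=1
113: 11100001110110111101 → 1, fb=1

100011011000011110011110000110111011011011101100011000000001100011110110000011011111010001100110001001010111010101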